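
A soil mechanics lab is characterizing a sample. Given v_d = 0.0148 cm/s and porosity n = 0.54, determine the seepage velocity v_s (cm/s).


Using v_s = v_d / n
v_s = 0.0148 / 0.54
v_s = 0.02741 cm/s


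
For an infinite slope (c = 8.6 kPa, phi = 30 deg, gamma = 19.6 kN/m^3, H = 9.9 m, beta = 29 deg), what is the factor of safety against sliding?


Using Fs = c / (gamma*H*sin(beta)*cos(beta)) + tan(phi)/tan(beta)
Cohesion contribution = 8.6 / (19.6*9.9*sin(29)*cos(29))
Cohesion contribution = 0.104524
Friction contribution = tan(30)/tan(29) = 1.04157
Fs = 0.104524 + 1.04157
Fs = 1.146


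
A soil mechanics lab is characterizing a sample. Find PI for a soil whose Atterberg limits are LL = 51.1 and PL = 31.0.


Using PI = LL - PL
PI = 51.1 - 31.0
PI = 20.1


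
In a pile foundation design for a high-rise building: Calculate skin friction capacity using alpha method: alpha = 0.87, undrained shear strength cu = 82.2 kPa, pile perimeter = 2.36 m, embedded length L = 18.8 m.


Using Qs = alpha * cu * perimeter * L
Qs = 0.87 * 82.2 * 2.36 * 18.8
Qs = 3172.93 kN


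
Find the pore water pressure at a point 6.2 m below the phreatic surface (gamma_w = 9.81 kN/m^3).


Using u = gamma_w * h_w
u = 9.81 * 6.2
u = 60.82 kPa


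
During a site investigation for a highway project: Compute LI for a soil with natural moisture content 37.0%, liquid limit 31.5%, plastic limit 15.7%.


First compute the plasticity index:
PI = LL - PL = 31.5 - 15.7 = 15.8
Then compute the liquidity index:
LI = (w - PL) / PI
LI = (37.0 - 15.7) / 15.8
LI = 1.348


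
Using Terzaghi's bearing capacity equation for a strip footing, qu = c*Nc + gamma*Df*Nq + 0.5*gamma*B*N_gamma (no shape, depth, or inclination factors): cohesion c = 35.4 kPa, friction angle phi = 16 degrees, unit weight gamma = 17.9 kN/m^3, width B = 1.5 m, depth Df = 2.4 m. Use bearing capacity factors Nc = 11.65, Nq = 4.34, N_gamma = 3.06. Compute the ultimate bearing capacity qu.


Compute qu = c*Nc + gamma*Df*Nq + 0.5*gamma*B*N_gamma
Term 1: 35.4 * 11.65 = 412.41
Term 2: 17.9 * 2.4 * 4.34 = 186.4464
Term 3: 0.5 * 17.9 * 1.5 * 3.06 = 41.0805
qu = 412.41 + 186.4464 + 41.0805
qu = 639.94 kPa


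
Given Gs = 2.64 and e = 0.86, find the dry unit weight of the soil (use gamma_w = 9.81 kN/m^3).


Result: 13.924 kN/m^3

Derivation:
Using gamma_d = Gs * gamma_w / (1 + e)
gamma_d = 2.64 * 9.81 / (1 + 0.86)
gamma_d = 2.64 * 9.81 / 1.86
gamma_d = 13.924 kN/m^3


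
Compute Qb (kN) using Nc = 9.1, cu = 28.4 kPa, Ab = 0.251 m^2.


Using Qb = Nc * cu * Ab
Qb = 9.1 * 28.4 * 0.251
Qb = 64.87 kN


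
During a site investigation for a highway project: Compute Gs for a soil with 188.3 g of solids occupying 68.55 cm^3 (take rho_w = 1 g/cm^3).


Result: 2.747

Derivation:
Using Gs = m_s / (V_s * rho_w)
Since rho_w = 1 g/cm^3:
Gs = 188.3 / 68.55
Gs = 2.747


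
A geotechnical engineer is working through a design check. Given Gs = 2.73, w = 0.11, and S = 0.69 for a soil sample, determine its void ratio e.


Using the relation e = Gs * w / S
e = 2.73 * 0.11 / 0.69
e = 0.4352


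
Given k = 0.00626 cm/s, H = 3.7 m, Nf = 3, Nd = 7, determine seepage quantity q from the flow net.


Convert k to m/s for unit consistency with H:
k = 0.00626 cm/s = 0.00626 / 100 m/s = 6.26e-05 m/s
Using q = k * H * Nf / Nd
Nf / Nd = 3 / 7 = 0.4286
q = 6.26e-05 * 3.7 * 0.4286
q = 9.927e-05 m^3/s per m


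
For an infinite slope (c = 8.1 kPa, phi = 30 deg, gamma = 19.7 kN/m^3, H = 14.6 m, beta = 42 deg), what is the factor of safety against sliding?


Using Fs = c / (gamma*H*sin(beta)*cos(beta)) + tan(phi)/tan(beta)
Cohesion contribution = 8.1 / (19.7*14.6*sin(42)*cos(42))
Cohesion contribution = 0.0566346
Friction contribution = tan(30)/tan(42) = 0.641212
Fs = 0.0566346 + 0.641212
Fs = 0.698


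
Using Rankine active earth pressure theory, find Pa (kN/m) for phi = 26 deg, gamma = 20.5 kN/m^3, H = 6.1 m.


Compute active earth pressure coefficient:
Ka = tan^2(45 - phi/2) = tan^2(32.0) = 0.390462
Compute active force:
Pa = 0.5 * Ka * gamma * H^2
Pa = 0.5 * 0.390462 * 20.5 * 6.1^2
Pa = 148.92 kN/m


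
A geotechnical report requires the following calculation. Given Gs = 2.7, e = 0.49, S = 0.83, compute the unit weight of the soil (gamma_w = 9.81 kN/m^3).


Using gamma = gamma_w * (Gs + S*e) / (1 + e)
Numerator: Gs + S*e = 2.7 + 0.83*0.49 = 3.1067
Denominator: 1 + e = 1 + 0.49 = 1.49
gamma = 9.81 * 3.1067 / 1.49
gamma = 20.454 kN/m^3


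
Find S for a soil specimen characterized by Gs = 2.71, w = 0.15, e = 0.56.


Using S = Gs * w / e
S = 2.71 * 0.15 / 0.56
S = 0.7259


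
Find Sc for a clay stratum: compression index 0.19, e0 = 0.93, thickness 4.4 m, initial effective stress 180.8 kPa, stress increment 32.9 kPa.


Using Sc = Cc * H / (1 + e0) * log10((sigma0 + delta_sigma) / sigma0)
Stress ratio = (180.8 + 32.9) / 180.8 = 1.18197
log10(1.18197) = 0.0726061
Cc * H / (1 + e0) = 0.19 * 4.4 / (1 + 0.93) = 0.433161
Sc = 0.433161 * 0.0726061
Sc = 0.0315 m


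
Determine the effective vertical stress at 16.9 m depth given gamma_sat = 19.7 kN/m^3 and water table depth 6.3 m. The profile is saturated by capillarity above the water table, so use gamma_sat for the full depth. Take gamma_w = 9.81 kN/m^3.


Total stress = gamma_sat * depth
sigma = 19.7 * 16.9 = 332.93 kPa
Pore water pressure u = gamma_w * (depth - d_wt)
u = 9.81 * (16.9 - 6.3) = 103.986 kPa
Effective stress = sigma - u
sigma' = 332.93 - 103.986 = 228.94 kPa


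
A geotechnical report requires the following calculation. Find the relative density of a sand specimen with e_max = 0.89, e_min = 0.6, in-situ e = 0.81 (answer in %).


Using Dr = (e_max - e) / (e_max - e_min) * 100
e_max - e = 0.89 - 0.81 = 0.08
e_max - e_min = 0.89 - 0.6 = 0.29
Dr = 0.08 / 0.29 * 100
Dr = 27.59 %


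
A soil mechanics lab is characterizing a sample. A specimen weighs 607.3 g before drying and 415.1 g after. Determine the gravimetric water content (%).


Using w = (m_wet - m_dry) / m_dry * 100
m_wet - m_dry = 607.3 - 415.1 = 192.2 g
w = 192.2 / 415.1 * 100
w = 46.3 %


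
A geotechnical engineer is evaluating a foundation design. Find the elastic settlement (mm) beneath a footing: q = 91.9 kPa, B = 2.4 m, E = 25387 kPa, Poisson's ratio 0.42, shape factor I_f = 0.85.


Using Se = q * B * (1 - nu^2) * I_f / E
1 - nu^2 = 1 - 0.42^2 = 0.8236
Se = 91.9 * 2.4 * 0.8236 * 0.85 / 25387
Se = 0.006082 m
Convert to mm: Se = 0.006082 * 1000 = 6.082 mm


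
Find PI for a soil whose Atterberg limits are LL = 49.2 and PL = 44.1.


Using PI = LL - PL
PI = 49.2 - 44.1
PI = 5.1


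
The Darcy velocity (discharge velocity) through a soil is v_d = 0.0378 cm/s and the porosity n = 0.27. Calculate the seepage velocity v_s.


Result: 0.14 cm/s

Derivation:
Using v_s = v_d / n
v_s = 0.0378 / 0.27
v_s = 0.14 cm/s


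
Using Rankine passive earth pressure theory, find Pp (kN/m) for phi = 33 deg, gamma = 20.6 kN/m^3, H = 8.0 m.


Compute passive earth pressure coefficient:
Kp = tan^2(45 + phi/2) = tan^2(61.5) = 3.39212
Compute passive force:
Pp = 0.5 * Kp * gamma * H^2
Pp = 0.5 * 3.39212 * 20.6 * 8.0^2
Pp = 2236.09 kN/m


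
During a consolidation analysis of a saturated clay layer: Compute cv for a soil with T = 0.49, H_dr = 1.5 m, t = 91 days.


Result: 0.01212 m^2/day

Derivation:
Using cv = T * H_dr^2 / t
H_dr^2 = 1.5^2 = 2.25
cv = 0.49 * 2.25 / 91
cv = 0.01212 m^2/day


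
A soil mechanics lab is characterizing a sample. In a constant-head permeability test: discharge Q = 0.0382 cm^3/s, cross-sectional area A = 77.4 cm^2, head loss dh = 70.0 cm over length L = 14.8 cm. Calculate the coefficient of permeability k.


Result: 0.000104 cm/s

Derivation:
Compute hydraulic gradient:
i = dh / L = 70.0 / 14.8 = 4.72973
Then apply Darcy's law:
k = Q / (A * i)
k = 0.0382 / (77.4 * 4.72973)
k = 0.0382 / 366.081
k = 0.000104 cm/s


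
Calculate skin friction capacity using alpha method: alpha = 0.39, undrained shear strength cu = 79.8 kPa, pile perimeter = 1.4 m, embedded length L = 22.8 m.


Result: 993.41 kN

Derivation:
Using Qs = alpha * cu * perimeter * L
Qs = 0.39 * 79.8 * 1.4 * 22.8
Qs = 993.41 kN


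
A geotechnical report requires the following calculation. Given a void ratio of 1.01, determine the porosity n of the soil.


Result: 0.5025

Derivation:
Using the relation n = e / (1 + e)
n = 1.01 / (1 + 1.01)
n = 1.01 / 2.01
n = 0.5025


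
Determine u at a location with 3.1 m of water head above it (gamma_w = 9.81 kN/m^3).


Using u = gamma_w * h_w
u = 9.81 * 3.1
u = 30.41 kPa


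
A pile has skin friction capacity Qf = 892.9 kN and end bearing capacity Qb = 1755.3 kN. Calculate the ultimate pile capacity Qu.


Result: 2648.2 kN

Derivation:
Using Qu = Qf + Qb
Qu = 892.9 + 1755.3
Qu = 2648.2 kN


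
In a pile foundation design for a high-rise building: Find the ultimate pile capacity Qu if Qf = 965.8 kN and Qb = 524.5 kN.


Using Qu = Qf + Qb
Qu = 965.8 + 524.5
Qu = 1490.3 kN


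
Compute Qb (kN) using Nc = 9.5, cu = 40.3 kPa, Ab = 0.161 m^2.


Using Qb = Nc * cu * Ab
Qb = 9.5 * 40.3 * 0.161
Qb = 61.64 kN


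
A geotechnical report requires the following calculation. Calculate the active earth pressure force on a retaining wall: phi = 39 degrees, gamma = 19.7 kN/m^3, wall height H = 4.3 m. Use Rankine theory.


Compute active earth pressure coefficient:
Ka = tan^2(45 - phi/2) = tan^2(25.5) = 0.227506
Compute active force:
Pa = 0.5 * Ka * gamma * H^2
Pa = 0.5 * 0.227506 * 19.7 * 4.3^2
Pa = 41.43 kN/m


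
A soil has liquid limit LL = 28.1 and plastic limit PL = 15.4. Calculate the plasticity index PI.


Using PI = LL - PL
PI = 28.1 - 15.4
PI = 12.7


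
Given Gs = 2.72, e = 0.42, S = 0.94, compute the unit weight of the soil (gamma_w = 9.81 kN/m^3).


Using gamma = gamma_w * (Gs + S*e) / (1 + e)
Numerator: Gs + S*e = 2.72 + 0.94*0.42 = 3.1148
Denominator: 1 + e = 1 + 0.42 = 1.42
gamma = 9.81 * 3.1148 / 1.42
gamma = 21.518 kN/m^3


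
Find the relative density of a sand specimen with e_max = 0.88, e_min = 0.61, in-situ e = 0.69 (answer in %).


Using Dr = (e_max - e) / (e_max - e_min) * 100
e_max - e = 0.88 - 0.69 = 0.19
e_max - e_min = 0.88 - 0.61 = 0.27
Dr = 0.19 / 0.27 * 100
Dr = 70.37 %


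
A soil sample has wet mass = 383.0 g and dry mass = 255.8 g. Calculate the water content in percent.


Using w = (m_wet - m_dry) / m_dry * 100
m_wet - m_dry = 383.0 - 255.8 = 127.2 g
w = 127.2 / 255.8 * 100
w = 49.73 %


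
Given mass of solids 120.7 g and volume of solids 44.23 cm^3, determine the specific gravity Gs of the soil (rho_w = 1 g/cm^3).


Using Gs = m_s / (V_s * rho_w)
Since rho_w = 1 g/cm^3:
Gs = 120.7 / 44.23
Gs = 2.729


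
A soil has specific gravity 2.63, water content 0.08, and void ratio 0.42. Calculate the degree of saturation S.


Result: 0.501

Derivation:
Using S = Gs * w / e
S = 2.63 * 0.08 / 0.42
S = 0.501


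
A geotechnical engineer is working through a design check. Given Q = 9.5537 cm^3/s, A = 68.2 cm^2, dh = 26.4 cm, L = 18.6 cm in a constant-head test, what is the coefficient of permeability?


Compute hydraulic gradient:
i = dh / L = 26.4 / 18.6 = 1.41935
Then apply Darcy's law:
k = Q / (A * i)
k = 9.5537 / (68.2 * 1.41935)
k = 9.5537 / 96.8
k = 0.098695 cm/s


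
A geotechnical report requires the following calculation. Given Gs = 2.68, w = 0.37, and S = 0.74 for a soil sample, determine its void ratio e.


Result: 1.34

Derivation:
Using the relation e = Gs * w / S
e = 2.68 * 0.37 / 0.74
e = 1.34


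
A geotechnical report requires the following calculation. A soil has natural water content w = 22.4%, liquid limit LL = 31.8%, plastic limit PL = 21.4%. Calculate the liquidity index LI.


Result: 0.096

Derivation:
First compute the plasticity index:
PI = LL - PL = 31.8 - 21.4 = 10.4
Then compute the liquidity index:
LI = (w - PL) / PI
LI = (22.4 - 21.4) / 10.4
LI = 0.096


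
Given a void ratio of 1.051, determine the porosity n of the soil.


Result: 0.5124

Derivation:
Using the relation n = e / (1 + e)
n = 1.051 / (1 + 1.051)
n = 1.051 / 2.051
n = 0.5124


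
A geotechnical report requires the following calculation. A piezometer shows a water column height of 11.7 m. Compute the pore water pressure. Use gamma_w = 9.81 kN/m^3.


Using u = gamma_w * h_w
u = 9.81 * 11.7
u = 114.78 kPa


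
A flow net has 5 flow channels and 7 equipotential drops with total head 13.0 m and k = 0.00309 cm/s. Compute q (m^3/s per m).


Result: 0.0002869 m^3/s per m

Derivation:
Convert k to m/s for unit consistency with H:
k = 0.00309 cm/s = 0.00309 / 100 m/s = 3.09e-05 m/s
Using q = k * H * Nf / Nd
Nf / Nd = 5 / 7 = 0.7143
q = 3.09e-05 * 13.0 * 0.7143
q = 0.0002869 m^3/s per m


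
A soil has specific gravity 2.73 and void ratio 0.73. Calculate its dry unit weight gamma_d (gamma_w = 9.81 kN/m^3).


Using gamma_d = Gs * gamma_w / (1 + e)
gamma_d = 2.73 * 9.81 / (1 + 0.73)
gamma_d = 2.73 * 9.81 / 1.73
gamma_d = 15.481 kN/m^3


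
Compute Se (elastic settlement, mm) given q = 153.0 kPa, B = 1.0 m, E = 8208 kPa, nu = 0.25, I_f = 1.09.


Using Se = q * B * (1 - nu^2) * I_f / E
1 - nu^2 = 1 - 0.25^2 = 0.9375
Se = 153.0 * 1.0 * 0.9375 * 1.09 / 8208
Se = 0.019048 m
Convert to mm: Se = 0.019048 * 1000 = 19.048 mm


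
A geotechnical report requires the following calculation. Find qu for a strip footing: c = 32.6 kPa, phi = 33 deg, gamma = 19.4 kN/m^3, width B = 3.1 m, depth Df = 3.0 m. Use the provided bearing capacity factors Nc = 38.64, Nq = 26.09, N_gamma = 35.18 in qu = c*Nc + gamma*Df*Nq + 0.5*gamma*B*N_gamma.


Result: 3835.96 kPa

Derivation:
Compute qu = c*Nc + gamma*Df*Nq + 0.5*gamma*B*N_gamma
Term 1: 32.6 * 38.64 = 1259.664
Term 2: 19.4 * 3.0 * 26.09 = 1518.438
Term 3: 0.5 * 19.4 * 3.1 * 35.18 = 1057.8626
qu = 1259.664 + 1518.438 + 1057.8626
qu = 3835.96 kPa


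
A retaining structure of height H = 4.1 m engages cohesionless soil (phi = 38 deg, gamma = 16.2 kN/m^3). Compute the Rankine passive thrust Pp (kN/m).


Compute passive earth pressure coefficient:
Kp = tan^2(45 + phi/2) = tan^2(64.0) = 4.203746
Compute passive force:
Pp = 0.5 * Kp * gamma * H^2
Pp = 0.5 * 4.203746 * 16.2 * 4.1^2
Pp = 572.39 kN/m


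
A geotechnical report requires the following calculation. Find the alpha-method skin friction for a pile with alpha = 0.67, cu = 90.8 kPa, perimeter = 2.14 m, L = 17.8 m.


Result: 2317.36 kN

Derivation:
Using Qs = alpha * cu * perimeter * L
Qs = 0.67 * 90.8 * 2.14 * 17.8
Qs = 2317.36 kN


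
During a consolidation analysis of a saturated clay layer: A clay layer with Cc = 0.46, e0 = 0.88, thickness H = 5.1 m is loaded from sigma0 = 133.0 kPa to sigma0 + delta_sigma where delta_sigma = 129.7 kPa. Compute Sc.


Using Sc = Cc * H / (1 + e0) * log10((sigma0 + delta_sigma) / sigma0)
Stress ratio = (133.0 + 129.7) / 133.0 = 1.97519
log10(1.97519) = 0.295608
Cc * H / (1 + e0) = 0.46 * 5.1 / (1 + 0.88) = 1.24787
Sc = 1.24787 * 0.295608
Sc = 0.3689 m


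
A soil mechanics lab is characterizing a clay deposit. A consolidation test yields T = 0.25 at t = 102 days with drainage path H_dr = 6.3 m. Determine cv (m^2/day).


Using cv = T * H_dr^2 / t
H_dr^2 = 6.3^2 = 39.69
cv = 0.25 * 39.69 / 102
cv = 0.09728 m^2/day


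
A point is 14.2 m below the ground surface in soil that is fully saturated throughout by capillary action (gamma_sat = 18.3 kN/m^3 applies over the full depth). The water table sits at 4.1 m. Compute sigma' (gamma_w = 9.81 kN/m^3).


Total stress = gamma_sat * depth
sigma = 18.3 * 14.2 = 259.86 kPa
Pore water pressure u = gamma_w * (depth - d_wt)
u = 9.81 * (14.2 - 4.1) = 99.081 kPa
Effective stress = sigma - u
sigma' = 259.86 - 99.081 = 160.78 kPa


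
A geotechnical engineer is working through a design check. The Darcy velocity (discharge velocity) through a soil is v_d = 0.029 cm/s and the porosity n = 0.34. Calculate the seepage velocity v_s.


Result: 0.08529 cm/s

Derivation:
Using v_s = v_d / n
v_s = 0.029 / 0.34
v_s = 0.08529 cm/s


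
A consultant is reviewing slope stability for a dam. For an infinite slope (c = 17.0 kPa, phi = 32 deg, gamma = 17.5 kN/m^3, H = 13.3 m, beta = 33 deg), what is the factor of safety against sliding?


Result: 1.122

Derivation:
Using Fs = c / (gamma*H*sin(beta)*cos(beta)) + tan(phi)/tan(beta)
Cohesion contribution = 17.0 / (17.5*13.3*sin(33)*cos(33))
Cohesion contribution = 0.159904
Friction contribution = tan(32)/tan(33) = 0.962214
Fs = 0.159904 + 0.962214
Fs = 1.122


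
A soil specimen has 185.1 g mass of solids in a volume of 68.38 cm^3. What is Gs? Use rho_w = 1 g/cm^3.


Result: 2.707

Derivation:
Using Gs = m_s / (V_s * rho_w)
Since rho_w = 1 g/cm^3:
Gs = 185.1 / 68.38
Gs = 2.707


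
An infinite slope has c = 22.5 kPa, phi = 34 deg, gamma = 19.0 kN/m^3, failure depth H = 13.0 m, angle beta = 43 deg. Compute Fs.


Result: 0.906

Derivation:
Using Fs = c / (gamma*H*sin(beta)*cos(beta)) + tan(phi)/tan(beta)
Cohesion contribution = 22.5 / (19.0*13.0*sin(43)*cos(43))
Cohesion contribution = 0.182631
Friction contribution = tan(34)/tan(43) = 0.723322
Fs = 0.182631 + 0.723322
Fs = 0.906


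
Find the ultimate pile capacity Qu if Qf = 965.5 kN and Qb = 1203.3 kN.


Using Qu = Qf + Qb
Qu = 965.5 + 1203.3
Qu = 2168.8 kN


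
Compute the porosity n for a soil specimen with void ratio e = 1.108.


Using the relation n = e / (1 + e)
n = 1.108 / (1 + 1.108)
n = 1.108 / 2.108
n = 0.5256


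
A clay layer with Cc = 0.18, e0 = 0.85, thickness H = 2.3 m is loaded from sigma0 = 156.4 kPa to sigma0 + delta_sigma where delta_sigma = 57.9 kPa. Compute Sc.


Using Sc = Cc * H / (1 + e0) * log10((sigma0 + delta_sigma) / sigma0)
Stress ratio = (156.4 + 57.9) / 156.4 = 1.3702
log10(1.3702) = 0.136785
Cc * H / (1 + e0) = 0.18 * 2.3 / (1 + 0.85) = 0.223784
Sc = 0.223784 * 0.136785
Sc = 0.0306 m


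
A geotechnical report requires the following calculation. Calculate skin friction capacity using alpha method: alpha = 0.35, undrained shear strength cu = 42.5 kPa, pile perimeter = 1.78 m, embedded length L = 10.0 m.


Result: 264.77 kN

Derivation:
Using Qs = alpha * cu * perimeter * L
Qs = 0.35 * 42.5 * 1.78 * 10.0
Qs = 264.77 kN


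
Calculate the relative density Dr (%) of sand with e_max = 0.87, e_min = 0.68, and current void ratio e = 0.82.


Result: 26.32 %

Derivation:
Using Dr = (e_max - e) / (e_max - e_min) * 100
e_max - e = 0.87 - 0.82 = 0.05
e_max - e_min = 0.87 - 0.68 = 0.19
Dr = 0.05 / 0.19 * 100
Dr = 26.32 %


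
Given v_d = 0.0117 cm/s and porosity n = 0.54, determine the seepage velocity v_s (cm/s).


Using v_s = v_d / n
v_s = 0.0117 / 0.54
v_s = 0.02167 cm/s


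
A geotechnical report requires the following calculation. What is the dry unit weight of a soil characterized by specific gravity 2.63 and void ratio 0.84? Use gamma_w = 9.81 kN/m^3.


Using gamma_d = Gs * gamma_w / (1 + e)
gamma_d = 2.63 * 9.81 / (1 + 0.84)
gamma_d = 2.63 * 9.81 / 1.84
gamma_d = 14.022 kN/m^3


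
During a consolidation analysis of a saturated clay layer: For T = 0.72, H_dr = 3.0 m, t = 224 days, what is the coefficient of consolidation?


Result: 0.02893 m^2/day

Derivation:
Using cv = T * H_dr^2 / t
H_dr^2 = 3.0^2 = 9.0
cv = 0.72 * 9.0 / 224
cv = 0.02893 m^2/day


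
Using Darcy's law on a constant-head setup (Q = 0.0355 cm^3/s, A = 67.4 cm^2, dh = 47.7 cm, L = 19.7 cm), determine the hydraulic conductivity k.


Result: 0.000218 cm/s

Derivation:
Compute hydraulic gradient:
i = dh / L = 47.7 / 19.7 = 2.42132
Then apply Darcy's law:
k = Q / (A * i)
k = 0.0355 / (67.4 * 2.42132)
k = 0.0355 / 163.197
k = 0.000218 cm/s


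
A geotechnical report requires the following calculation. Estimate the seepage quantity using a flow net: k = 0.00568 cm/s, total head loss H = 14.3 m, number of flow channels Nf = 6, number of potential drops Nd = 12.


Result: 0.0004061 m^3/s per m

Derivation:
Convert k to m/s for unit consistency with H:
k = 0.00568 cm/s = 0.00568 / 100 m/s = 5.68e-05 m/s
Using q = k * H * Nf / Nd
Nf / Nd = 6 / 12 = 0.5
q = 5.68e-05 * 14.3 * 0.5
q = 0.0004061 m^3/s per m


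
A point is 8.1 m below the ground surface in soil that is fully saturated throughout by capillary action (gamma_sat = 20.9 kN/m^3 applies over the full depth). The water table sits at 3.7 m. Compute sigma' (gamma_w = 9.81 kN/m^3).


Total stress = gamma_sat * depth
sigma = 20.9 * 8.1 = 169.29 kPa
Pore water pressure u = gamma_w * (depth - d_wt)
u = 9.81 * (8.1 - 3.7) = 43.164 kPa
Effective stress = sigma - u
sigma' = 169.29 - 43.164 = 126.13 kPa


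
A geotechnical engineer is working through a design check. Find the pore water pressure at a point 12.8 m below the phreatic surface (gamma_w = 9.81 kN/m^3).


Using u = gamma_w * h_w
u = 9.81 * 12.8
u = 125.57 kPa


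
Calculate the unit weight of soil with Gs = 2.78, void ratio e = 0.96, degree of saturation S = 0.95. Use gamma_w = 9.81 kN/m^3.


Result: 18.479 kN/m^3

Derivation:
Using gamma = gamma_w * (Gs + S*e) / (1 + e)
Numerator: Gs + S*e = 2.78 + 0.95*0.96 = 3.692
Denominator: 1 + e = 1 + 0.96 = 1.96
gamma = 9.81 * 3.692 / 1.96
gamma = 18.479 kN/m^3


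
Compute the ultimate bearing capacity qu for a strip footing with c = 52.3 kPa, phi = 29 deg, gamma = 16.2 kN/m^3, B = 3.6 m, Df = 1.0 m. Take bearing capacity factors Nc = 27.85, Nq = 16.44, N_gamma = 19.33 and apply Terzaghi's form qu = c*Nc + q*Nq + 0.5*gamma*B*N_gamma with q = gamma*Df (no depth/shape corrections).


Compute qu = c*Nc + gamma*Df*Nq + 0.5*gamma*B*N_gamma
Term 1: 52.3 * 27.85 = 1456.555
Term 2: 16.2 * 1.0 * 16.44 = 266.328
Term 3: 0.5 * 16.2 * 3.6 * 19.33 = 563.6628
qu = 1456.555 + 266.328 + 563.6628
qu = 2286.55 kPa


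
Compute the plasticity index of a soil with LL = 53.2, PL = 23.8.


Result: 29.4

Derivation:
Using PI = LL - PL
PI = 53.2 - 23.8
PI = 29.4


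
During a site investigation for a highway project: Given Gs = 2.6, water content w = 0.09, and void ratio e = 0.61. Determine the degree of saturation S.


Using S = Gs * w / e
S = 2.6 * 0.09 / 0.61
S = 0.3836


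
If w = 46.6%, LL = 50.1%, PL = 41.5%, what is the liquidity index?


Result: 0.593

Derivation:
First compute the plasticity index:
PI = LL - PL = 50.1 - 41.5 = 8.6
Then compute the liquidity index:
LI = (w - PL) / PI
LI = (46.6 - 41.5) / 8.6
LI = 0.593


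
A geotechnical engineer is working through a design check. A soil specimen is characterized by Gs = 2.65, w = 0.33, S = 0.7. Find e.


Result: 1.2493

Derivation:
Using the relation e = Gs * w / S
e = 2.65 * 0.33 / 0.7
e = 1.2493


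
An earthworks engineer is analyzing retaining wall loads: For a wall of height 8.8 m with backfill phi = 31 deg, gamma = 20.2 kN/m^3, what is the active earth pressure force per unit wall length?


Result: 250.36 kN/m

Derivation:
Compute active earth pressure coefficient:
Ka = tan^2(45 - phi/2) = tan^2(29.5) = 0.320099
Compute active force:
Pa = 0.5 * Ka * gamma * H^2
Pa = 0.5 * 0.320099 * 20.2 * 8.8^2
Pa = 250.36 kN/m


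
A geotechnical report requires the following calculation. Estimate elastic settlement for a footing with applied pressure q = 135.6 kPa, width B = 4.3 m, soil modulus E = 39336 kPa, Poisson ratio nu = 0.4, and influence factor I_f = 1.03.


Result: 12.825 mm

Derivation:
Using Se = q * B * (1 - nu^2) * I_f / E
1 - nu^2 = 1 - 0.4^2 = 0.84
Se = 135.6 * 4.3 * 0.84 * 1.03 / 39336
Se = 0.012825 m
Convert to mm: Se = 0.012825 * 1000 = 12.825 mm


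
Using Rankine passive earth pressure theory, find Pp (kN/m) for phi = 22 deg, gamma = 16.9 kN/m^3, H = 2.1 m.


Result: 81.91 kN/m

Derivation:
Compute passive earth pressure coefficient:
Kp = tan^2(45 + phi/2) = tan^2(56.0) = 2.197987
Compute passive force:
Pp = 0.5 * Kp * gamma * H^2
Pp = 0.5 * 2.197987 * 16.9 * 2.1^2
Pp = 81.91 kN/m


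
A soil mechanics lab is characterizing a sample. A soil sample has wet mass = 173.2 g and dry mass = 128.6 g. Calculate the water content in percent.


Result: 34.68 %

Derivation:
Using w = (m_wet - m_dry) / m_dry * 100
m_wet - m_dry = 173.2 - 128.6 = 44.6 g
w = 44.6 / 128.6 * 100
w = 34.68 %


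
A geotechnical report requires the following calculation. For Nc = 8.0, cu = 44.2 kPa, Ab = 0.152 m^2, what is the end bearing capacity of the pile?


Using Qb = Nc * cu * Ab
Qb = 8.0 * 44.2 * 0.152
Qb = 53.75 kN


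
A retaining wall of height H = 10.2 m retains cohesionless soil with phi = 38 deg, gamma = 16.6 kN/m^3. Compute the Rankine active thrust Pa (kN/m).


Result: 205.42 kN/m

Derivation:
Compute active earth pressure coefficient:
Ka = tan^2(45 - phi/2) = tan^2(26.0) = 0.237883
Compute active force:
Pa = 0.5 * Ka * gamma * H^2
Pa = 0.5 * 0.237883 * 16.6 * 10.2^2
Pa = 205.42 kN/m


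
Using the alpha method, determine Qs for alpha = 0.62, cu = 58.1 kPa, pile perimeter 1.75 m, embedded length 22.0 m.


Using Qs = alpha * cu * perimeter * L
Qs = 0.62 * 58.1 * 1.75 * 22.0
Qs = 1386.85 kN


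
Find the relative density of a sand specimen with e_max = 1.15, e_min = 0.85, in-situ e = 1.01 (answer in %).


Using Dr = (e_max - e) / (e_max - e_min) * 100
e_max - e = 1.15 - 1.01 = 0.14
e_max - e_min = 1.15 - 0.85 = 0.3
Dr = 0.14 / 0.3 * 100
Dr = 46.67 %


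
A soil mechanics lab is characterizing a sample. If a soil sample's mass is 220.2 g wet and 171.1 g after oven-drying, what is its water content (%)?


Using w = (m_wet - m_dry) / m_dry * 100
m_wet - m_dry = 220.2 - 171.1 = 49.1 g
w = 49.1 / 171.1 * 100
w = 28.7 %


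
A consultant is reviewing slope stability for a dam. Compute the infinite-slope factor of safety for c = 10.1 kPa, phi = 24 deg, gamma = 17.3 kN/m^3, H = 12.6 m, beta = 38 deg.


Result: 0.665

Derivation:
Using Fs = c / (gamma*H*sin(beta)*cos(beta)) + tan(phi)/tan(beta)
Cohesion contribution = 10.1 / (17.3*12.6*sin(38)*cos(38))
Cohesion contribution = 0.095506
Friction contribution = tan(24)/tan(38) = 0.569867
Fs = 0.095506 + 0.569867
Fs = 0.665


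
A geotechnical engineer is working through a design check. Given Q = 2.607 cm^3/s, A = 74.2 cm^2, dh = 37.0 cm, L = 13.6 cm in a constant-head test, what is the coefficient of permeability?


Result: 0.012914 cm/s

Derivation:
Compute hydraulic gradient:
i = dh / L = 37.0 / 13.6 = 2.72059
Then apply Darcy's law:
k = Q / (A * i)
k = 2.607 / (74.2 * 2.72059)
k = 2.607 / 201.868
k = 0.012914 cm/s


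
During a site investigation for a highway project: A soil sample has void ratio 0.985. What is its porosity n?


Result: 0.4962

Derivation:
Using the relation n = e / (1 + e)
n = 0.985 / (1 + 0.985)
n = 0.985 / 1.985
n = 0.4962


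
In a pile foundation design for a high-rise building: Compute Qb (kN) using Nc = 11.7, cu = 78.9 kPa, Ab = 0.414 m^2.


Using Qb = Nc * cu * Ab
Qb = 11.7 * 78.9 * 0.414
Qb = 382.18 kN


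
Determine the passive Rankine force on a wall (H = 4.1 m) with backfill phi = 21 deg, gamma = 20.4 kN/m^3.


Compute passive earth pressure coefficient:
Kp = tan^2(45 + phi/2) = tan^2(55.5) = 2.117051
Compute passive force:
Pp = 0.5 * Kp * gamma * H^2
Pp = 0.5 * 2.117051 * 20.4 * 4.1^2
Pp = 362.99 kN/m


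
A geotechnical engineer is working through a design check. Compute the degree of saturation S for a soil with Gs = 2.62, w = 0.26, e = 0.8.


Result: 0.8515

Derivation:
Using S = Gs * w / e
S = 2.62 * 0.26 / 0.8
S = 0.8515


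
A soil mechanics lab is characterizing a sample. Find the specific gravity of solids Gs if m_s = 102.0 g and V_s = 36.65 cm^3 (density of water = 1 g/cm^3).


Result: 2.783

Derivation:
Using Gs = m_s / (V_s * rho_w)
Since rho_w = 1 g/cm^3:
Gs = 102.0 / 36.65
Gs = 2.783


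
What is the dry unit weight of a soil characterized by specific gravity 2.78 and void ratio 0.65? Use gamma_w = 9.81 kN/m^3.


Using gamma_d = Gs * gamma_w / (1 + e)
gamma_d = 2.78 * 9.81 / (1 + 0.65)
gamma_d = 2.78 * 9.81 / 1.65
gamma_d = 16.528 kN/m^3


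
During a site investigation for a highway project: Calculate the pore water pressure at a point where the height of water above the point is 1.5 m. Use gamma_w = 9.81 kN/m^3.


Result: 14.71 kPa

Derivation:
Using u = gamma_w * h_w
u = 9.81 * 1.5
u = 14.71 kPa


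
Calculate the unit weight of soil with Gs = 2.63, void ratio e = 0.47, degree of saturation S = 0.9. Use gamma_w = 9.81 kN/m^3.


Result: 20.374 kN/m^3

Derivation:
Using gamma = gamma_w * (Gs + S*e) / (1 + e)
Numerator: Gs + S*e = 2.63 + 0.9*0.47 = 3.053
Denominator: 1 + e = 1 + 0.47 = 1.47
gamma = 9.81 * 3.053 / 1.47
gamma = 20.374 kN/m^3


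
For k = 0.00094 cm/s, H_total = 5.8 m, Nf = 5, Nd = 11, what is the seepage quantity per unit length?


Convert k to m/s for unit consistency with H:
k = 0.00094 cm/s = 0.00094 / 100 m/s = 9.4e-06 m/s
Using q = k * H * Nf / Nd
Nf / Nd = 5 / 11 = 0.4545
q = 9.4e-06 * 5.8 * 0.4545
q = 2.478e-05 m^3/s per m


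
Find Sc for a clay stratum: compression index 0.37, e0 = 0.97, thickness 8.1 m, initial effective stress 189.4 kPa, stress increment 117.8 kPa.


Result: 0.3195 m

Derivation:
Using Sc = Cc * H / (1 + e0) * log10((sigma0 + delta_sigma) / sigma0)
Stress ratio = (189.4 + 117.8) / 189.4 = 1.62196
log10(1.62196) = 0.210041
Cc * H / (1 + e0) = 0.37 * 8.1 / (1 + 0.97) = 1.52132
Sc = 1.52132 * 0.210041
Sc = 0.3195 m


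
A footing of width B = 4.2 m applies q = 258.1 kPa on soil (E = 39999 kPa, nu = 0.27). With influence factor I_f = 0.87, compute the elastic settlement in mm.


Using Se = q * B * (1 - nu^2) * I_f / E
1 - nu^2 = 1 - 0.27^2 = 0.9271
Se = 258.1 * 4.2 * 0.9271 * 0.87 / 39999
Se = 0.021859 m
Convert to mm: Se = 0.021859 * 1000 = 21.859 mm


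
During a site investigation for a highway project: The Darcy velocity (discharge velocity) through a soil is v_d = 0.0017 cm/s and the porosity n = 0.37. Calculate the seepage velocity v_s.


Result: 0.00459 cm/s

Derivation:
Using v_s = v_d / n
v_s = 0.0017 / 0.37
v_s = 0.00459 cm/s


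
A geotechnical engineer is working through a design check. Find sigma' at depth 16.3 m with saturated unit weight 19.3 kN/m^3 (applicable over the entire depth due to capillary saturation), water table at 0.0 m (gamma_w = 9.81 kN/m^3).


Result: 154.69 kPa

Derivation:
Total stress = gamma_sat * depth
sigma = 19.3 * 16.3 = 314.59 kPa
Pore water pressure u = gamma_w * (depth - d_wt)
u = 9.81 * (16.3 - 0.0) = 159.903 kPa
Effective stress = sigma - u
sigma' = 314.59 - 159.903 = 154.69 kPa


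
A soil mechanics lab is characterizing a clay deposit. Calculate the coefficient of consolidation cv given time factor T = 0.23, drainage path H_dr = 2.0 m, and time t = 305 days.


Result: 0.00302 m^2/day

Derivation:
Using cv = T * H_dr^2 / t
H_dr^2 = 2.0^2 = 4.0
cv = 0.23 * 4.0 / 305
cv = 0.00302 m^2/day


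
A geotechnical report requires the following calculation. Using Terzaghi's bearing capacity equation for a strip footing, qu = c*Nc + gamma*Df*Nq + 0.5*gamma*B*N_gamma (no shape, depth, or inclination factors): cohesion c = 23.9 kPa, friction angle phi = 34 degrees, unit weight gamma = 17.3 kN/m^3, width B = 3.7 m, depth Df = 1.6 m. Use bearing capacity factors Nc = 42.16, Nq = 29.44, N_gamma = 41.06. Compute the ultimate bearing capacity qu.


Compute qu = c*Nc + gamma*Df*Nq + 0.5*gamma*B*N_gamma
Term 1: 23.9 * 42.16 = 1007.624
Term 2: 17.3 * 1.6 * 29.44 = 814.8992
Term 3: 0.5 * 17.3 * 3.7 * 41.06 = 1314.1253
qu = 1007.624 + 814.8992 + 1314.1253
qu = 3136.65 kPa


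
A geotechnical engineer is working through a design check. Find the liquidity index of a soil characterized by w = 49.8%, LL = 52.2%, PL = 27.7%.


First compute the plasticity index:
PI = LL - PL = 52.2 - 27.7 = 24.5
Then compute the liquidity index:
LI = (w - PL) / PI
LI = (49.8 - 27.7) / 24.5
LI = 0.902


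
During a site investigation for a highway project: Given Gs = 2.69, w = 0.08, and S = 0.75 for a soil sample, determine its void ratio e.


Using the relation e = Gs * w / S
e = 2.69 * 0.08 / 0.75
e = 0.2869


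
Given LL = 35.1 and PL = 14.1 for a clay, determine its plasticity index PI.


Using PI = LL - PL
PI = 35.1 - 14.1
PI = 21.0


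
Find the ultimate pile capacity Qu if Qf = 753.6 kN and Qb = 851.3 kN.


Result: 1604.9 kN

Derivation:
Using Qu = Qf + Qb
Qu = 753.6 + 851.3
Qu = 1604.9 kN


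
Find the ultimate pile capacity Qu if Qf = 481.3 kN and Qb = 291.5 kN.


Using Qu = Qf + Qb
Qu = 481.3 + 291.5
Qu = 772.8 kN


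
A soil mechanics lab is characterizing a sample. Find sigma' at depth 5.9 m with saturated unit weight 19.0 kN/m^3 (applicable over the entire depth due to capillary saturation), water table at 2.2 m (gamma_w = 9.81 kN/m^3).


Total stress = gamma_sat * depth
sigma = 19.0 * 5.9 = 112.1 kPa
Pore water pressure u = gamma_w * (depth - d_wt)
u = 9.81 * (5.9 - 2.2) = 36.297 kPa
Effective stress = sigma - u
sigma' = 112.1 - 36.297 = 75.8 kPa


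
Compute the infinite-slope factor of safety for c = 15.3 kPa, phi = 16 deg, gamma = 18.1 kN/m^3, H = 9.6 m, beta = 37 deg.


Using Fs = c / (gamma*H*sin(beta)*cos(beta)) + tan(phi)/tan(beta)
Cohesion contribution = 15.3 / (18.1*9.6*sin(37)*cos(37))
Cohesion contribution = 0.183202
Friction contribution = tan(16)/tan(37) = 0.380524
Fs = 0.183202 + 0.380524
Fs = 0.564


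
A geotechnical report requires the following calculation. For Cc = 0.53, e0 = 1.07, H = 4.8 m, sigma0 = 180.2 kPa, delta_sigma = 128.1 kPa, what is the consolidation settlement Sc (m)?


Using Sc = Cc * H / (1 + e0) * log10((sigma0 + delta_sigma) / sigma0)
Stress ratio = (180.2 + 128.1) / 180.2 = 1.71088
log10(1.71088) = 0.233219
Cc * H / (1 + e0) = 0.53 * 4.8 / (1 + 1.07) = 1.22899
Sc = 1.22899 * 0.233219
Sc = 0.2866 m


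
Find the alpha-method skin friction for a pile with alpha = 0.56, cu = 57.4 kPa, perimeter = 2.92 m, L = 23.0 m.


Using Qs = alpha * cu * perimeter * L
Qs = 0.56 * 57.4 * 2.92 * 23.0
Qs = 2158.79 kN


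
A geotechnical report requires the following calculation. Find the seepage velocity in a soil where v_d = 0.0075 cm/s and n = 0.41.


Using v_s = v_d / n
v_s = 0.0075 / 0.41
v_s = 0.01829 cm/s


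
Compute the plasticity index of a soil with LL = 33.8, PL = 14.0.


Result: 19.8

Derivation:
Using PI = LL - PL
PI = 33.8 - 14.0
PI = 19.8


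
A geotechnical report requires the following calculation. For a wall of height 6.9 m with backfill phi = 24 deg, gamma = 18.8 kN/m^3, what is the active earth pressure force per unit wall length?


Result: 188.74 kN/m

Derivation:
Compute active earth pressure coefficient:
Ka = tan^2(45 - phi/2) = tan^2(33.0) = 0.42173
Compute active force:
Pa = 0.5 * Ka * gamma * H^2
Pa = 0.5 * 0.42173 * 18.8 * 6.9^2
Pa = 188.74 kN/m


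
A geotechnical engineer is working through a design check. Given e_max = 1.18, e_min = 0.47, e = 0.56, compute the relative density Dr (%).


Using Dr = (e_max - e) / (e_max - e_min) * 100
e_max - e = 1.18 - 0.56 = 0.62
e_max - e_min = 1.18 - 0.47 = 0.71
Dr = 0.62 / 0.71 * 100
Dr = 87.32 %


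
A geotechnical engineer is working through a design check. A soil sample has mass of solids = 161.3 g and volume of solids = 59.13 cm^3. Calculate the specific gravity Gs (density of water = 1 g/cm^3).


Using Gs = m_s / (V_s * rho_w)
Since rho_w = 1 g/cm^3:
Gs = 161.3 / 59.13
Gs = 2.728


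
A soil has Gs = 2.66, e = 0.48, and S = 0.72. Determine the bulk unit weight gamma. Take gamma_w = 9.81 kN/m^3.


Using gamma = gamma_w * (Gs + S*e) / (1 + e)
Numerator: Gs + S*e = 2.66 + 0.72*0.48 = 3.0056
Denominator: 1 + e = 1 + 0.48 = 1.48
gamma = 9.81 * 3.0056 / 1.48
gamma = 19.922 kN/m^3


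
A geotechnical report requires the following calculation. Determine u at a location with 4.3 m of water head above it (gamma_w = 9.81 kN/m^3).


Result: 42.18 kPa

Derivation:
Using u = gamma_w * h_w
u = 9.81 * 4.3
u = 42.18 kPa


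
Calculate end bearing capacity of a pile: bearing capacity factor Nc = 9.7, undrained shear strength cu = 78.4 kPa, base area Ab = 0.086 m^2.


Using Qb = Nc * cu * Ab
Qb = 9.7 * 78.4 * 0.086
Qb = 65.4 kN


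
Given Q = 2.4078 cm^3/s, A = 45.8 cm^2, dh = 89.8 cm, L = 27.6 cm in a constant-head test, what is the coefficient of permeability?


Compute hydraulic gradient:
i = dh / L = 89.8 / 27.6 = 3.25362
Then apply Darcy's law:
k = Q / (A * i)
k = 2.4078 / (45.8 * 3.25362)
k = 2.4078 / 149.016
k = 0.016158 cm/s


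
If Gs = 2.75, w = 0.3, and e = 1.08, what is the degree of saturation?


Using S = Gs * w / e
S = 2.75 * 0.3 / 1.08
S = 0.7639


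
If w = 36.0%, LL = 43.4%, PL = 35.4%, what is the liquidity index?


First compute the plasticity index:
PI = LL - PL = 43.4 - 35.4 = 8.0
Then compute the liquidity index:
LI = (w - PL) / PI
LI = (36.0 - 35.4) / 8.0
LI = 0.075


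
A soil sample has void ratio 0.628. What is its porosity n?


Using the relation n = e / (1 + e)
n = 0.628 / (1 + 0.628)
n = 0.628 / 1.628
n = 0.3857


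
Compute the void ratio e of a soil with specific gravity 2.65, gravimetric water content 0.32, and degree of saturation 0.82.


Using the relation e = Gs * w / S
e = 2.65 * 0.32 / 0.82
e = 1.0341


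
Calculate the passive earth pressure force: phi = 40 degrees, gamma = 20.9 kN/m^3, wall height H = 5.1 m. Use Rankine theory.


Result: 1250.0 kN/m

Derivation:
Compute passive earth pressure coefficient:
Kp = tan^2(45 + phi/2) = tan^2(65.0) = 4.59891
Compute passive force:
Pp = 0.5 * Kp * gamma * H^2
Pp = 0.5 * 4.59891 * 20.9 * 5.1^2
Pp = 1250.0 kN/m


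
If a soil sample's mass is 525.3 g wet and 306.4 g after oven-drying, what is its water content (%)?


Result: 71.44 %

Derivation:
Using w = (m_wet - m_dry) / m_dry * 100
m_wet - m_dry = 525.3 - 306.4 = 218.9 g
w = 218.9 / 306.4 * 100
w = 71.44 %


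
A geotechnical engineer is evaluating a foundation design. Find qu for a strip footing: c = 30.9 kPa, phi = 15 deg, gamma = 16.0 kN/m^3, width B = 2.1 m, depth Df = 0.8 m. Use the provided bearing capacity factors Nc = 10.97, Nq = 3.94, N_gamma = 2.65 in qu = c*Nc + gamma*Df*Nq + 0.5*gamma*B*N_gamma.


Compute qu = c*Nc + gamma*Df*Nq + 0.5*gamma*B*N_gamma
Term 1: 30.9 * 10.97 = 338.973
Term 2: 16.0 * 0.8 * 3.94 = 50.432
Term 3: 0.5 * 16.0 * 2.1 * 2.65 = 44.52
qu = 338.973 + 50.432 + 44.52
qu = 433.93 kPa


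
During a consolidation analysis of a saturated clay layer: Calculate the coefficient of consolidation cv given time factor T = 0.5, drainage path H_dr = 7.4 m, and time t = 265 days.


Using cv = T * H_dr^2 / t
H_dr^2 = 7.4^2 = 54.76
cv = 0.5 * 54.76 / 265
cv = 0.10332 m^2/day


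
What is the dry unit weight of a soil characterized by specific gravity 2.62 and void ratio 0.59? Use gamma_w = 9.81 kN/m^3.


Using gamma_d = Gs * gamma_w / (1 + e)
gamma_d = 2.62 * 9.81 / (1 + 0.59)
gamma_d = 2.62 * 9.81 / 1.59
gamma_d = 16.165 kN/m^3


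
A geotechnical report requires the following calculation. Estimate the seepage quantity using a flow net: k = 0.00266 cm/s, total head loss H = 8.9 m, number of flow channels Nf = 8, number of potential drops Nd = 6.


Convert k to m/s for unit consistency with H:
k = 0.00266 cm/s = 0.00266 / 100 m/s = 2.66e-05 m/s
Using q = k * H * Nf / Nd
Nf / Nd = 8 / 6 = 1.3333
q = 2.66e-05 * 8.9 * 1.3333
q = 0.0003157 m^3/s per m


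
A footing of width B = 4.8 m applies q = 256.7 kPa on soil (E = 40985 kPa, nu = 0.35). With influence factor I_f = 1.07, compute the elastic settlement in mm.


Result: 28.228 mm

Derivation:
Using Se = q * B * (1 - nu^2) * I_f / E
1 - nu^2 = 1 - 0.35^2 = 0.8775
Se = 256.7 * 4.8 * 0.8775 * 1.07 / 40985
Se = 0.028228 m
Convert to mm: Se = 0.028228 * 1000 = 28.228 mm


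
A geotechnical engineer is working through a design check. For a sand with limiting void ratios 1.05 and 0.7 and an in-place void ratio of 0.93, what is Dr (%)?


Using Dr = (e_max - e) / (e_max - e_min) * 100
e_max - e = 1.05 - 0.93 = 0.12
e_max - e_min = 1.05 - 0.7 = 0.35
Dr = 0.12 / 0.35 * 100
Dr = 34.29 %


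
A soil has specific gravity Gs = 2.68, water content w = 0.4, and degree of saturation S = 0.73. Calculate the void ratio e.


Using the relation e = Gs * w / S
e = 2.68 * 0.4 / 0.73
e = 1.4685
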